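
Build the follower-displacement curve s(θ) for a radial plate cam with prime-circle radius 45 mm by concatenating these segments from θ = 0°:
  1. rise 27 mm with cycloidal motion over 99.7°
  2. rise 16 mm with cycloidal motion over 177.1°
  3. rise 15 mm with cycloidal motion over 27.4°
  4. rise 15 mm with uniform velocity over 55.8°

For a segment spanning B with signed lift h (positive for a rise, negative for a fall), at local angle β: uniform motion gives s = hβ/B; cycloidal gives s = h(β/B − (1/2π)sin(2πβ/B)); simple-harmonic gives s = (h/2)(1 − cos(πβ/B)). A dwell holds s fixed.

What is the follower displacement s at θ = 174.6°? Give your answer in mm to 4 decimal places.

seg 1 [0°–99.7°] cycloidal, h=27: full span → s += 27 → s = 27.0000
seg 2 [99.7°–276.8°] cycloidal, h=16: θ=174.6° here. β=74.9, B=177.1. 16·(0.4229 − sin(2π·0.4229)/(2π)) = 5.5812 → s = 32.5812

32.5812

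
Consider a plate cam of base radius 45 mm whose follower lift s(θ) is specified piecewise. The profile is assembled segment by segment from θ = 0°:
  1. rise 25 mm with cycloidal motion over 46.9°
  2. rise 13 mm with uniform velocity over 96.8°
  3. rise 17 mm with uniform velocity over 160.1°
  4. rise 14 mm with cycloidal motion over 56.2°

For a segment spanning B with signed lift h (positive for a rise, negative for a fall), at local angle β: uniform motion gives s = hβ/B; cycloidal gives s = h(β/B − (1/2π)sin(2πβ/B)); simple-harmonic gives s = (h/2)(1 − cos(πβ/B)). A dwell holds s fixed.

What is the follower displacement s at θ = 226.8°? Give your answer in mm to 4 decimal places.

seg 1 [0°–46.9°] cycloidal, h=25: full span → s += 25 → s = 25.0000
seg 2 [46.9°–143.7°] uniform, h=13: full span → s += 13 → s = 38.0000
seg 3 [143.7°–303.8°] uniform, h=17: θ=226.8° here. β=83.1, B=160.1. 17·83.1/160.1 = 8.8239 → s = 46.8239

46.8239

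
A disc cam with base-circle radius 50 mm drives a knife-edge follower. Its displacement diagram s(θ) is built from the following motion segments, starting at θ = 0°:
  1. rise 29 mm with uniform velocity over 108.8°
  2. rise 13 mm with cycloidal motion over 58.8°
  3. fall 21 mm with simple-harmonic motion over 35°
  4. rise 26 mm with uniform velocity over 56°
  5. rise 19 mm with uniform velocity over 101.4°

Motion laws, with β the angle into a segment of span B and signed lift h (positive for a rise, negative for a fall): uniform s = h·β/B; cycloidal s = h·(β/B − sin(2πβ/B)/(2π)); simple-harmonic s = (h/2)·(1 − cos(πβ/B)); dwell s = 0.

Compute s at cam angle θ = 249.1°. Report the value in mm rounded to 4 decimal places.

seg 1 [0°–108.8°] uniform, h=29: full span → s += 29 → s = 29.0000
seg 2 [108.8°–167.6°] cycloidal, h=13: full span → s += 13 → s = 42.0000
seg 3 [167.6°–202.6°] simple-harmonic, h=-21: full span → s += -21 → s = 21.0000
seg 4 [202.6°–258.6°] uniform, h=26: θ=249.1° here. β=46.5, B=56. 26·46.5/56 = 21.5893 → s = 42.5893

42.5893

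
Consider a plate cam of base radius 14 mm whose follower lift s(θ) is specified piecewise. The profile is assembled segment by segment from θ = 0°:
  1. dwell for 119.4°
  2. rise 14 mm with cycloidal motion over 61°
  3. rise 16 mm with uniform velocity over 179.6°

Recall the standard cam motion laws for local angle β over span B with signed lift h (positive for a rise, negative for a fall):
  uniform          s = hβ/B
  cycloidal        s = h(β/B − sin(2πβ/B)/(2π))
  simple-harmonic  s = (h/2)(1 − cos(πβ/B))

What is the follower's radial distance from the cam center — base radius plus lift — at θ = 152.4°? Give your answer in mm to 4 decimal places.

seg 1 [0°–119.4°] dwell: s stays 0.0000
seg 2 [119.4°–180.4°] cycloidal, h=14: θ=152.4° here. β=33, B=61. 14·(0.5410 − sin(2π·0.5410)/(2π)) = 8.1412 → s = 8.1412
radial distance = base radius + s = 14 + 8.1412 = 22.1412

22.1412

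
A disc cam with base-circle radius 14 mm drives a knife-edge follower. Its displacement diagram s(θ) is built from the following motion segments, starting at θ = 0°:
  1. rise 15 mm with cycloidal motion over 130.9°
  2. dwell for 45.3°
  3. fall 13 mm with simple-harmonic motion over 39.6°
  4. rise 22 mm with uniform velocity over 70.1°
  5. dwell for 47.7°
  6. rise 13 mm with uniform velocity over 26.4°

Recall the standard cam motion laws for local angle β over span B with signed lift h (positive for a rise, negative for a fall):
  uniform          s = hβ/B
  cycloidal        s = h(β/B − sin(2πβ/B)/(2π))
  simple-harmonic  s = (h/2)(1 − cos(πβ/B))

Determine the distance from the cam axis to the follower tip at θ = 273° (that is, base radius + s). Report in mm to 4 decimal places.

seg 1 [0°–130.9°] cycloidal, h=15: full span → s += 15 → s = 15.0000
seg 2 [130.9°–176.2°] dwell: s stays 15.0000
seg 3 [176.2°–215.8°] simple-harmonic, h=-13: full span → s += -13 → s = 2.0000
seg 4 [215.8°–285.9°] uniform, h=22: θ=273° here. β=57.2, B=70.1. 22·57.2/70.1 = 17.9515 → s = 19.9515
radial distance = base radius + s = 14 + 19.9515 = 33.9515

33.9515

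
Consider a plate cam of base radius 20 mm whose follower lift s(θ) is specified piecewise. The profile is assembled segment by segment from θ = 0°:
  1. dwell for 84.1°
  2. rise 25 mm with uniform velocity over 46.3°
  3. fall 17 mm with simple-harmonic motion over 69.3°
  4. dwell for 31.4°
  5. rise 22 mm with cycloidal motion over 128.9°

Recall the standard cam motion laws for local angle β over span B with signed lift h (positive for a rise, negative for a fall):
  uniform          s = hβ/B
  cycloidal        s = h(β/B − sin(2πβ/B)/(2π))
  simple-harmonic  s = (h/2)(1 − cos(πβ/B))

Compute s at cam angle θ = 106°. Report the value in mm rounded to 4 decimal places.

seg 1 [0°–84.1°] dwell: s stays 0.0000
seg 2 [84.1°–130.4°] uniform, h=25: θ=106° here. β=21.9, B=46.3. 25·21.9/46.3 = 11.8251 → s = 11.8251

11.8251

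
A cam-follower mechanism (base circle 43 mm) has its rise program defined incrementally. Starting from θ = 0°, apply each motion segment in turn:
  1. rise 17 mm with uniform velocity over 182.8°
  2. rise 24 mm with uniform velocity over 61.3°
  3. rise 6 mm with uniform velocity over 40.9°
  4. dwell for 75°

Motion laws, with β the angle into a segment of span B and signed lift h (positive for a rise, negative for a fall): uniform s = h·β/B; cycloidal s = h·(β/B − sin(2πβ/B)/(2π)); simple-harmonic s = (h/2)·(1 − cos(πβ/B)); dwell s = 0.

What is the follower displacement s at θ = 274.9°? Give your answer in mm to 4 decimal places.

seg 1 [0°–182.8°] uniform, h=17: full span → s += 17 → s = 17.0000
seg 2 [182.8°–244.1°] uniform, h=24: full span → s += 24 → s = 41.0000
seg 3 [244.1°–285°] uniform, h=6: θ=274.9° here. β=30.8, B=40.9. 6·30.8/40.9 = 4.5183 → s = 45.5183

45.5183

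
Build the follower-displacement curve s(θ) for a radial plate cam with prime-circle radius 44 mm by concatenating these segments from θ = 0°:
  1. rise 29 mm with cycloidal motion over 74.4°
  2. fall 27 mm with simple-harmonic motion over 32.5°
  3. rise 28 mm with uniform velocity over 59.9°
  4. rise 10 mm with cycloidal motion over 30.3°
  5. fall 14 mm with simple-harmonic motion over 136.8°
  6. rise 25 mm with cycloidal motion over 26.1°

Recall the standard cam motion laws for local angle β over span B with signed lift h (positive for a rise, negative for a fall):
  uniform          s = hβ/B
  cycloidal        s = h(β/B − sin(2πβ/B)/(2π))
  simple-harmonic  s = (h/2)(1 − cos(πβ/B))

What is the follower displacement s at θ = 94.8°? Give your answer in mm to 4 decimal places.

seg 1 [0°–74.4°] cycloidal, h=29: full span → s += 29 → s = 29.0000
seg 2 [74.4°–106.9°] simple-harmonic, h=-27: θ=94.8° here. β=20.4, B=32.5. -27/2·(1 − cos(π·0.6277)) = -18.7715 → s = 10.2285

10.2285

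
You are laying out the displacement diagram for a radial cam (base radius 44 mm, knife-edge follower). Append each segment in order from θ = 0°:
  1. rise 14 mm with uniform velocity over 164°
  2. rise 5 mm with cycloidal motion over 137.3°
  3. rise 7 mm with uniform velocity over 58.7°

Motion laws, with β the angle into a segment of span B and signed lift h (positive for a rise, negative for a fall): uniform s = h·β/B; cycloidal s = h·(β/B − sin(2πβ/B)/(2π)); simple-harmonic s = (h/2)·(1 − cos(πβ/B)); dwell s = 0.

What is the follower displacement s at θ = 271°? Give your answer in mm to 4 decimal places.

seg 1 [0°–164°] uniform, h=14: full span → s += 14 → s = 14.0000
seg 2 [164°–301.3°] cycloidal, h=5: θ=271° here. β=107, B=137.3. 5·(0.7793 − sin(2π·0.7793)/(2π)) = 4.6789 → s = 18.6789

18.6789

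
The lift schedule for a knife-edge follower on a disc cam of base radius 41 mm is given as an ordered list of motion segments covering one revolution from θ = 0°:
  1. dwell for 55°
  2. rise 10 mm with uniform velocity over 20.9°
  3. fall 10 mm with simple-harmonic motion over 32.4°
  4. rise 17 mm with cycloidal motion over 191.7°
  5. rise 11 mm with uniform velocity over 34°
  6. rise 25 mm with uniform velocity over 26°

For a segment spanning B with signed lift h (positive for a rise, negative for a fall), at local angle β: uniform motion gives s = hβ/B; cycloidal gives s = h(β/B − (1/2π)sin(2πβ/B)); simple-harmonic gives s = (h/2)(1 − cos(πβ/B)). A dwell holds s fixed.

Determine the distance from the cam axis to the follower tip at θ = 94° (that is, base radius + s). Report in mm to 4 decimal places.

seg 1 [0°–55°] dwell: s stays 0.0000
seg 2 [55°–75.9°] uniform, h=10: full span → s += 10 → s = 10.0000
seg 3 [75.9°–108.3°] simple-harmonic, h=-10: θ=94° here. β=18.1, B=32.4. -10/2·(1 − cos(π·0.5586)) = -5.9159 → s = 4.0841
radial distance = base radius + s = 41 + 4.0841 = 45.0841

45.0841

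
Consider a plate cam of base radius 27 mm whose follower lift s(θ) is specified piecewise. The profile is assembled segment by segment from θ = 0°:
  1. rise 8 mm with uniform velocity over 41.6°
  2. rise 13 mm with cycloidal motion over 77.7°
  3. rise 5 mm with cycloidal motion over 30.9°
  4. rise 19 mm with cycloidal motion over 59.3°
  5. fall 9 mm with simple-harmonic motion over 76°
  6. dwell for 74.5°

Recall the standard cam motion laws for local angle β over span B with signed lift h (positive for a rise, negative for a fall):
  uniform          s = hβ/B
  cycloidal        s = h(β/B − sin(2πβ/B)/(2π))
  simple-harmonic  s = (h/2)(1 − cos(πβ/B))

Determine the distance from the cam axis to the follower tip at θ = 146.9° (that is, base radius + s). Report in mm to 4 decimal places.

seg 1 [0°–41.6°] uniform, h=8: full span → s += 8 → s = 8.0000
seg 2 [41.6°–119.3°] cycloidal, h=13: full span → s += 13 → s = 21.0000
seg 3 [119.3°–150.2°] cycloidal, h=5: θ=146.9° here. β=27.6, B=30.9. 5·(0.8932 − sin(2π·0.8932)/(2π)) = 4.9608 → s = 25.9608
radial distance = base radius + s = 27 + 25.9608 = 52.9608

52.9608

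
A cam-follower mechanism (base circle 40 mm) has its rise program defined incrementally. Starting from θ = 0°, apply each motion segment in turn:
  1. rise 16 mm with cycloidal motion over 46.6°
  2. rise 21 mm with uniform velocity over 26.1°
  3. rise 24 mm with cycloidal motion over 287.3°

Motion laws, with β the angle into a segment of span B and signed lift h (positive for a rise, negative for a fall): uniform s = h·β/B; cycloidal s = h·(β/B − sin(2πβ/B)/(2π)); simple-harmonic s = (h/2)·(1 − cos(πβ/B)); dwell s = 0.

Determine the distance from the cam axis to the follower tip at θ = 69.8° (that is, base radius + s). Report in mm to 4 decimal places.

seg 1 [0°–46.6°] cycloidal, h=16: full span → s += 16 → s = 16.0000
seg 2 [46.6°–72.7°] uniform, h=21: θ=69.8° here. β=23.2, B=26.1. 21·23.2/26.1 = 18.6667 → s = 34.6667
radial distance = base radius + s = 40 + 34.6667 = 74.6667

74.6667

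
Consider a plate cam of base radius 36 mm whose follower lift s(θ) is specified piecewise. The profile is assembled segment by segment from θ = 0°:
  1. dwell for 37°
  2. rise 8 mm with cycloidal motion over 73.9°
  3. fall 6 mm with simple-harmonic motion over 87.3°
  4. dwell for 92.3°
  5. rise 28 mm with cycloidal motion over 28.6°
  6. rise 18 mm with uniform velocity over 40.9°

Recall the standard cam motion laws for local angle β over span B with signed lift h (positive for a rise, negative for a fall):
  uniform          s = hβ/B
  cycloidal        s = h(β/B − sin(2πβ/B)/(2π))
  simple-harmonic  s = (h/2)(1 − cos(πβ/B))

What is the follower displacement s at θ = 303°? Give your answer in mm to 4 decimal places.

seg 1 [0°–37°] dwell: s stays 0.0000
seg 2 [37°–110.9°] cycloidal, h=8: full span → s += 8 → s = 8.0000
seg 3 [110.9°–198.2°] simple-harmonic, h=-6: full span → s += -6 → s = 2.0000
seg 4 [198.2°–290.5°] dwell: s stays 2.0000
seg 5 [290.5°–319.1°] cycloidal, h=28: θ=303° here. β=12.5, B=28.6. 28·(0.4371 − sin(2π·0.4371)/(2π)) = 10.5211 → s = 12.5211

12.5211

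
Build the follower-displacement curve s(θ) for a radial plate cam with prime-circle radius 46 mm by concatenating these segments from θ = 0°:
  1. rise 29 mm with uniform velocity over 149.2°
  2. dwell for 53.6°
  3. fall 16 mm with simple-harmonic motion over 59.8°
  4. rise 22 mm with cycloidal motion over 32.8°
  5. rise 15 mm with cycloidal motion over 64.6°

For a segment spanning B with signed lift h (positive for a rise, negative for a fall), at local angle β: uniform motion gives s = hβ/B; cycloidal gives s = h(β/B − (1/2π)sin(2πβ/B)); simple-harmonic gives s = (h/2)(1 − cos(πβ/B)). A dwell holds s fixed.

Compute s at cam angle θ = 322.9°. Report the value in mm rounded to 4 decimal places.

seg 1 [0°–149.2°] uniform, h=29: full span → s += 29 → s = 29.0000
seg 2 [149.2°–202.8°] dwell: s stays 29.0000
seg 3 [202.8°–262.6°] simple-harmonic, h=-16: full span → s += -16 → s = 13.0000
seg 4 [262.6°–295.4°] cycloidal, h=22: full span → s += 22 → s = 35.0000
seg 5 [295.4°–360°] cycloidal, h=15: θ=322.9° here. β=27.5, B=64.6. 15·(0.4257 − sin(2π·0.4257)/(2π)) = 5.3109 → s = 40.3109

40.3109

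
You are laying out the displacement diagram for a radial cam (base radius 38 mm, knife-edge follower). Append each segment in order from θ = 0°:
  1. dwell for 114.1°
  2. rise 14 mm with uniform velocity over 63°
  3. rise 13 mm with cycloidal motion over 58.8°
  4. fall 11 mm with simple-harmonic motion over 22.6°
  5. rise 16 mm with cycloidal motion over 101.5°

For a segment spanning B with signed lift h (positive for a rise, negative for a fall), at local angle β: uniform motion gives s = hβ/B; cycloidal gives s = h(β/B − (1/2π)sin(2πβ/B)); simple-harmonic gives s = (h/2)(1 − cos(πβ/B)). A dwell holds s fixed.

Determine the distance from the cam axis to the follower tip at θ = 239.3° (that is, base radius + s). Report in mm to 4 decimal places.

seg 1 [0°–114.1°] dwell: s stays 0.0000
seg 2 [114.1°–177.1°] uniform, h=14: full span → s += 14 → s = 14.0000
seg 3 [177.1°–235.9°] cycloidal, h=13: full span → s += 13 → s = 27.0000
seg 4 [235.9°–258.5°] simple-harmonic, h=-11: θ=239.3° here. β=3.4, B=22.6. -11/2·(1 − cos(π·0.1504)) = -0.6029 → s = 26.3971
radial distance = base radius + s = 38 + 26.3971 = 64.3971

64.3971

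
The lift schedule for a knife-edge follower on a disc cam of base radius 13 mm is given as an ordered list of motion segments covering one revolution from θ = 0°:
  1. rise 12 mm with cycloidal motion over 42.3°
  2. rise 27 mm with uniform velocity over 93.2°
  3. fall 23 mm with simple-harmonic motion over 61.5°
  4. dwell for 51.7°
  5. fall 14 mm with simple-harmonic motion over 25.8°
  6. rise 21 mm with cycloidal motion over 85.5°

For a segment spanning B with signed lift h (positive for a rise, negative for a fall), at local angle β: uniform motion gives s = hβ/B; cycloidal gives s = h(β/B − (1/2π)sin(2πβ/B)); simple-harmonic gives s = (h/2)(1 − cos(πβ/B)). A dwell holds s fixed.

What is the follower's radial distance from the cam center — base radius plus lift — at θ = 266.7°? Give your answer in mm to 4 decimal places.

seg 1 [0°–42.3°] cycloidal, h=12: full span → s += 12 → s = 12.0000
seg 2 [42.3°–135.5°] uniform, h=27: full span → s += 27 → s = 39.0000
seg 3 [135.5°–197°] simple-harmonic, h=-23: full span → s += -23 → s = 16.0000
seg 4 [197°–248.7°] dwell: s stays 16.0000
seg 5 [248.7°–274.5°] simple-harmonic, h=-14: θ=266.7° here. β=18, B=25.8. -14/2·(1 − cos(π·0.6977)) = -11.0730 → s = 4.9270
radial distance = base radius + s = 13 + 4.9270 = 17.9270

17.9270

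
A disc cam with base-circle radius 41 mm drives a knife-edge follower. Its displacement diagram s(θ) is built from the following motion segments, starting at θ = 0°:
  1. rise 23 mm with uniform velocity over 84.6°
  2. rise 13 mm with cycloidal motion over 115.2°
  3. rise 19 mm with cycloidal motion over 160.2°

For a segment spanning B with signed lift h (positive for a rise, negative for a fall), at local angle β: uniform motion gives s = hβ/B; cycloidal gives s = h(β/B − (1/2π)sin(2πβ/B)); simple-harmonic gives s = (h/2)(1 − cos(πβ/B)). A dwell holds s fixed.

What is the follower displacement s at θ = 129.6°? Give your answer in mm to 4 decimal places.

seg 1 [0°–84.6°] uniform, h=23: full span → s += 23 → s = 23.0000
seg 2 [84.6°–199.8°] cycloidal, h=13: θ=129.6° here. β=45, B=115.2. 13·(0.3906 − sin(2π·0.3906)/(2π)) = 3.7656 → s = 26.7656

26.7656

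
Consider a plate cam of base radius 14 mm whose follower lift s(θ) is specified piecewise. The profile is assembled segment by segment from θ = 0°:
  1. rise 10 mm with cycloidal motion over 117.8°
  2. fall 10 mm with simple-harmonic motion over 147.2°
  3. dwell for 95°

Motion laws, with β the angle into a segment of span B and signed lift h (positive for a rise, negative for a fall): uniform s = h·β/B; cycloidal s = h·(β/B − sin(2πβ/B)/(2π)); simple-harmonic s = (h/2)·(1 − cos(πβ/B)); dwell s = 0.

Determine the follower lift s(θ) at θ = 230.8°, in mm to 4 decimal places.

seg 1 [0°–117.8°] cycloidal, h=10: full span → s += 10 → s = 10.0000
seg 2 [117.8°–265°] simple-harmonic, h=-10: θ=230.8° here. β=113, B=147.2. -10/2·(1 − cos(π·0.7677)) = -8.7262 → s = 1.2738

1.2738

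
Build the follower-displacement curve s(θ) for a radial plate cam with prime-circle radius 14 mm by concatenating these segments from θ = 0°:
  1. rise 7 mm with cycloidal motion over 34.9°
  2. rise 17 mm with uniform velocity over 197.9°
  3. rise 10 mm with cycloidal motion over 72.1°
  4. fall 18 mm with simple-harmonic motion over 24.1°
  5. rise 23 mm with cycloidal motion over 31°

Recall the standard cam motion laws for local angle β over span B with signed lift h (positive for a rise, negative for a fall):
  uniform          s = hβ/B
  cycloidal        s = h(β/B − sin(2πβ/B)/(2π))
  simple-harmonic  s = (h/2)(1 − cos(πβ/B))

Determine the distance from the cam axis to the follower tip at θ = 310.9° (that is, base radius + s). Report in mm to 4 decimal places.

seg 1 [0°–34.9°] cycloidal, h=7: full span → s += 7 → s = 7.0000
seg 2 [34.9°–232.8°] uniform, h=17: full span → s += 17 → s = 24.0000
seg 3 [232.8°–304.9°] cycloidal, h=10: full span → s += 10 → s = 34.0000
seg 4 [304.9°–329°] simple-harmonic, h=-18: θ=310.9° here. β=6, B=24.1. -18/2·(1 − cos(π·0.2490)) = -2.6153 → s = 31.3847
radial distance = base radius + s = 14 + 31.3847 = 45.3847

45.3847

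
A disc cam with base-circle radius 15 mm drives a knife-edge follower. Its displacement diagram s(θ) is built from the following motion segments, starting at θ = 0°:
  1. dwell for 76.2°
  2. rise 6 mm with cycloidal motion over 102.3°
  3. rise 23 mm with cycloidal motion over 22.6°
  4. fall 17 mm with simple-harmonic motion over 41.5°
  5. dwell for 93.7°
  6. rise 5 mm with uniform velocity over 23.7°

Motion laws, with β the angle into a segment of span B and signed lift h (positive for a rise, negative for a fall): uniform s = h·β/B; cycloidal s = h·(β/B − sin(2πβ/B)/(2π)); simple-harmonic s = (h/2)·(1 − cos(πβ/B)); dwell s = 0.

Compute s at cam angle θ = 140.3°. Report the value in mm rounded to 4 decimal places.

seg 1 [0°–76.2°] dwell: s stays 0.0000
seg 2 [76.2°–178.5°] cycloidal, h=6: θ=140.3° here. β=64.1, B=102.3. 6·(0.6266 − sin(2π·0.6266)/(2π)) = 4.4415 → s = 4.4415

4.4415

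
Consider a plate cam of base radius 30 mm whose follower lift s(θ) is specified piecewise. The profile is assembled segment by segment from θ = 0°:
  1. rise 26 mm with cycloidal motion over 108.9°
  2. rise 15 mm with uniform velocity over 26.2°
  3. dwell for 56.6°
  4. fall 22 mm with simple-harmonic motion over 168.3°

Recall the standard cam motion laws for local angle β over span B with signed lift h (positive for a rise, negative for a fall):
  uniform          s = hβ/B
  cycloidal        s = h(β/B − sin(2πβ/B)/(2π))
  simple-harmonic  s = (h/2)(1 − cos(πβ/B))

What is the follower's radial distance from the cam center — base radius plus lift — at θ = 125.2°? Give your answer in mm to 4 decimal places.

seg 1 [0°–108.9°] cycloidal, h=26: full span → s += 26 → s = 26.0000
seg 2 [108.9°–135.1°] uniform, h=15: θ=125.2° here. β=16.3, B=26.2. 15·16.3/26.2 = 9.3321 → s = 35.3321
radial distance = base radius + s = 30 + 35.3321 = 65.3321

65.3321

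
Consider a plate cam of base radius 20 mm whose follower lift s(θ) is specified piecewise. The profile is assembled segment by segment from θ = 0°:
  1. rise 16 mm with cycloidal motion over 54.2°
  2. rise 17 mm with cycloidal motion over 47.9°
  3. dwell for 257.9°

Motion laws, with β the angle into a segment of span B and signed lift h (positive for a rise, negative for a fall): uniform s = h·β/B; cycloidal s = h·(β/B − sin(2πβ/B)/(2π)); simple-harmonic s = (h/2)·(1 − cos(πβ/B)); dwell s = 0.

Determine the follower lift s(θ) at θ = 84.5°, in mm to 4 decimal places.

seg 1 [0°–54.2°] cycloidal, h=16: full span → s += 16 → s = 16.0000
seg 2 [54.2°–102.1°] cycloidal, h=17: θ=84.5° here. β=30.3, B=47.9. 17·(0.6326 − sin(2π·0.6326)/(2π)) = 12.7556 → s = 28.7556

28.7556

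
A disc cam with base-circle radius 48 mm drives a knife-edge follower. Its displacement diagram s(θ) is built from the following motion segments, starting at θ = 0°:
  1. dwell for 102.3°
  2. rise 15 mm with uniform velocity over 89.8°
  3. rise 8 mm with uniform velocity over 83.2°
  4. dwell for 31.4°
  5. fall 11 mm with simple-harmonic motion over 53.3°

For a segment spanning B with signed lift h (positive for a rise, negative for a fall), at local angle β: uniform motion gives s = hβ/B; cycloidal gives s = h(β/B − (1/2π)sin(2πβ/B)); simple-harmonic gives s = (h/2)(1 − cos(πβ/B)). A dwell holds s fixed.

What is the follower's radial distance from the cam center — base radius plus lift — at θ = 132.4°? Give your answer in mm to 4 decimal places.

seg 1 [0°–102.3°] dwell: s stays 0.0000
seg 2 [102.3°–192.1°] uniform, h=15: θ=132.4° here. β=30.1, B=89.8. 15·30.1/89.8 = 5.0278 → s = 5.0278
radial distance = base radius + s = 48 + 5.0278 = 53.0278

53.0278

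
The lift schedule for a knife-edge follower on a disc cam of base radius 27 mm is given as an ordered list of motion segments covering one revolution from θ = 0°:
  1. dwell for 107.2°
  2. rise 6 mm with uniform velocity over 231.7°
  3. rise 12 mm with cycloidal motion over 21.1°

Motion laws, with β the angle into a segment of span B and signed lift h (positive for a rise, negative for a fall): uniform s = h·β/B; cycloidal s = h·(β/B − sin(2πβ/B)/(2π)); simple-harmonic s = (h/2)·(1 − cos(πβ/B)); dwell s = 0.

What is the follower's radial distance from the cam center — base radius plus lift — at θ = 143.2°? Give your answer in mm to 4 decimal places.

seg 1 [0°–107.2°] dwell: s stays 0.0000
seg 2 [107.2°–338.9°] uniform, h=6: θ=143.2° here. β=36, B=231.7. 6·36/231.7 = 0.9322 → s = 0.9322
radial distance = base radius + s = 27 + 0.9322 = 27.9322

27.9322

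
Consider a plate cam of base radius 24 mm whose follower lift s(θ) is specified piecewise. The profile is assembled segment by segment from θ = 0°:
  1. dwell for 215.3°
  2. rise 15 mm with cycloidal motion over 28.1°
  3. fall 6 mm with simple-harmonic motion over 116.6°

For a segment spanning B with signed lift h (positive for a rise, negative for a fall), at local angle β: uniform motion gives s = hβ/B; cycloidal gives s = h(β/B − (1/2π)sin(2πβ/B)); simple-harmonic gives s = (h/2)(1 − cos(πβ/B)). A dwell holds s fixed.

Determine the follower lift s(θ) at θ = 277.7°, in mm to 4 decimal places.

seg 1 [0°–215.3°] dwell: s stays 0.0000
seg 2 [215.3°–243.4°] cycloidal, h=15: full span → s += 15 → s = 15.0000
seg 3 [243.4°–360°] simple-harmonic, h=-6: θ=277.7° here. β=34.3, B=116.6. -6/2·(1 − cos(π·0.2942)) = -1.1925 → s = 13.8075

13.8075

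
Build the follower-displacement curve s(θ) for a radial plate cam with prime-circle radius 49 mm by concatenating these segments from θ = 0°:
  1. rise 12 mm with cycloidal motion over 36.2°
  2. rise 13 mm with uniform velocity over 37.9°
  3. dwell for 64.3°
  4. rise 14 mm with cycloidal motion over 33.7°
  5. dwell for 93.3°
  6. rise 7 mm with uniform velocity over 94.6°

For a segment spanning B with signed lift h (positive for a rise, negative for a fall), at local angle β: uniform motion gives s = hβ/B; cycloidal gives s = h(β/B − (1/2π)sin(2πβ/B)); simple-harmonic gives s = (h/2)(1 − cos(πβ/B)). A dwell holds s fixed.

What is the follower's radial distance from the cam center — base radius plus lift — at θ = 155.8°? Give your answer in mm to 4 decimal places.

seg 1 [0°–36.2°] cycloidal, h=12: full span → s += 12 → s = 12.0000
seg 2 [36.2°–74.1°] uniform, h=13: full span → s += 13 → s = 25.0000
seg 3 [74.1°–138.4°] dwell: s stays 25.0000
seg 4 [138.4°–172.1°] cycloidal, h=14: θ=155.8° here. β=17.4, B=33.7. 14·(0.5163 − sin(2π·0.5163)/(2π)) = 7.4566 → s = 32.4566
radial distance = base radius + s = 49 + 32.4566 = 81.4566

81.4566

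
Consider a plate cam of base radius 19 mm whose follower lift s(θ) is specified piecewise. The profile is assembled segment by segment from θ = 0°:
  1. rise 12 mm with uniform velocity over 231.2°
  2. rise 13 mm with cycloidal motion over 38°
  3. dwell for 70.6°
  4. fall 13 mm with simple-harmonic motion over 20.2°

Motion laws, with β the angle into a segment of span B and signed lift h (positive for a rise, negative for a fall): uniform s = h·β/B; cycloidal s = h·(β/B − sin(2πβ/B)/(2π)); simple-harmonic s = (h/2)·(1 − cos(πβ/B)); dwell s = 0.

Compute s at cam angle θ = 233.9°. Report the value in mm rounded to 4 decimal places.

seg 1 [0°–231.2°] uniform, h=12: full span → s += 12 → s = 12.0000
seg 2 [231.2°–269.2°] cycloidal, h=13: θ=233.9° here. β=2.7, B=38. 13·(0.0711 − sin(2π·0.0711)/(2π)) = 0.0304 → s = 12.0304

12.0304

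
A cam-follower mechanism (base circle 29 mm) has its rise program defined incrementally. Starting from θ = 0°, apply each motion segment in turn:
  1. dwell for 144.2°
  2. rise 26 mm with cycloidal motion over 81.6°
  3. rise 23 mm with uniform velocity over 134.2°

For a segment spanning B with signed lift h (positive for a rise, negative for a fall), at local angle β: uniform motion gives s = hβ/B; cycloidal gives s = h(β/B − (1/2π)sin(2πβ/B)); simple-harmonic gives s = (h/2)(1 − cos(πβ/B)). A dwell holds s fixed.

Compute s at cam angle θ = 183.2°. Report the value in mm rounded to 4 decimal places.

seg 1 [0°–144.2°] dwell: s stays 0.0000
seg 2 [144.2°–225.8°] cycloidal, h=26: θ=183.2° here. β=39, B=81.6. 26·(0.4779 − sin(2π·0.4779)/(2π)) = 11.8548 → s = 11.8548

11.8548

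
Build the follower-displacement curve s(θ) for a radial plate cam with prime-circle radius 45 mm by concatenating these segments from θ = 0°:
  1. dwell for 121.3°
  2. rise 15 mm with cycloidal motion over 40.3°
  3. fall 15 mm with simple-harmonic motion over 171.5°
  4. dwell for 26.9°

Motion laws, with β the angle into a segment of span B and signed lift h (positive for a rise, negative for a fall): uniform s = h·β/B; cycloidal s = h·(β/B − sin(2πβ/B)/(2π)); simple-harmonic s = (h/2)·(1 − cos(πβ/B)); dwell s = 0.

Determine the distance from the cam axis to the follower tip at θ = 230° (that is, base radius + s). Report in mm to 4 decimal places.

seg 1 [0°–121.3°] dwell: s stays 0.0000
seg 2 [121.3°–161.6°] cycloidal, h=15: full span → s += 15 → s = 15.0000
seg 3 [161.6°–333.1°] simple-harmonic, h=-15: θ=230° here. β=68.4, B=171.5. -15/2·(1 − cos(π·0.3988)) = -5.1563 → s = 9.8437
radial distance = base radius + s = 45 + 9.8437 = 54.8437

54.8437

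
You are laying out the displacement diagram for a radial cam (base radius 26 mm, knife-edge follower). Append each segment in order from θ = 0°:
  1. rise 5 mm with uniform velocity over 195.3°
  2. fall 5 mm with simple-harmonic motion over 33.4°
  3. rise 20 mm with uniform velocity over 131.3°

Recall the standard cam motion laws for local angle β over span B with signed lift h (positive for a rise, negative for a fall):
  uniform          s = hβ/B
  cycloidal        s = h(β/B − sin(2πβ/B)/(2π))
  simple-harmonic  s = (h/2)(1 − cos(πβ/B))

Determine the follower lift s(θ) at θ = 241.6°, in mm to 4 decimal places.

seg 1 [0°–195.3°] uniform, h=5: full span → s += 5 → s = 5.0000
seg 2 [195.3°–228.7°] simple-harmonic, h=-5: full span → s += -5 → s = 0.0000
seg 3 [228.7°–360°] uniform, h=20: θ=241.6° here. β=12.9, B=131.3. 20·12.9/131.3 = 1.9650 → s = 1.9650

1.9650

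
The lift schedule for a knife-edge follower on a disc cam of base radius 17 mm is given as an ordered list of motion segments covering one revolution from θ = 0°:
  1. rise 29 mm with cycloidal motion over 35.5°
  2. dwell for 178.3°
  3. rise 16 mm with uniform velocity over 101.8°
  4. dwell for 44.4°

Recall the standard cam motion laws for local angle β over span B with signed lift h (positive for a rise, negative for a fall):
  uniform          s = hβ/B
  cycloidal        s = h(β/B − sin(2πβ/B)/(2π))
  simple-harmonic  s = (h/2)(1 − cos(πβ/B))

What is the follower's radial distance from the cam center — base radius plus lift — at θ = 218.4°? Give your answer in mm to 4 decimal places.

seg 1 [0°–35.5°] cycloidal, h=29: full span → s += 29 → s = 29.0000
seg 2 [35.5°–213.8°] dwell: s stays 29.0000
seg 3 [213.8°–315.6°] uniform, h=16: θ=218.4° here. β=4.6, B=101.8. 16·4.6/101.8 = 0.7230 → s = 29.7230
radial distance = base radius + s = 17 + 29.7230 = 46.7230

46.7230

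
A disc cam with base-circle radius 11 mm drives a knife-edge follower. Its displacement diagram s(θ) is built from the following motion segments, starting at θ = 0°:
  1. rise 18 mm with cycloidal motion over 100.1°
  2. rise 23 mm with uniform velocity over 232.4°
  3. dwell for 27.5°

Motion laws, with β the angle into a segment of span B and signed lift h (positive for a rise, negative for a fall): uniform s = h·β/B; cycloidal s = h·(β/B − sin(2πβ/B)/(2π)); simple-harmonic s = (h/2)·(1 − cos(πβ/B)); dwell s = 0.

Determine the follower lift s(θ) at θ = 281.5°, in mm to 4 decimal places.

seg 1 [0°–100.1°] cycloidal, h=18: full span → s += 18 → s = 18.0000
seg 2 [100.1°–332.5°] uniform, h=23: θ=281.5° here. β=181.4, B=232.4. 23·181.4/232.4 = 17.9527 → s = 35.9527

35.9527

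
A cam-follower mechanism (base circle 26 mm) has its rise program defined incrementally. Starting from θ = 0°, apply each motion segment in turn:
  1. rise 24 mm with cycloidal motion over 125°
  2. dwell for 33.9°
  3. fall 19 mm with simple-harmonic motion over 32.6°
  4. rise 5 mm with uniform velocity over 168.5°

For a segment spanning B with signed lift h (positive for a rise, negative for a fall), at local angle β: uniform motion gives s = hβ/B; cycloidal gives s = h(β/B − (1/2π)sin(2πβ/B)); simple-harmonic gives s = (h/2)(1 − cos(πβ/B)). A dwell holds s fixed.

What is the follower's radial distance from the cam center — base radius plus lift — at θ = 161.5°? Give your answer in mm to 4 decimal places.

seg 1 [0°–125°] cycloidal, h=24: full span → s += 24 → s = 24.0000
seg 2 [125°–158.9°] dwell: s stays 24.0000
seg 3 [158.9°–191.5°] simple-harmonic, h=-19: θ=161.5° here. β=2.6, B=32.6. -19/2·(1 − cos(π·0.0798)) = -0.2966 → s = 23.7034
radial distance = base radius + s = 26 + 23.7034 = 49.7034

49.7034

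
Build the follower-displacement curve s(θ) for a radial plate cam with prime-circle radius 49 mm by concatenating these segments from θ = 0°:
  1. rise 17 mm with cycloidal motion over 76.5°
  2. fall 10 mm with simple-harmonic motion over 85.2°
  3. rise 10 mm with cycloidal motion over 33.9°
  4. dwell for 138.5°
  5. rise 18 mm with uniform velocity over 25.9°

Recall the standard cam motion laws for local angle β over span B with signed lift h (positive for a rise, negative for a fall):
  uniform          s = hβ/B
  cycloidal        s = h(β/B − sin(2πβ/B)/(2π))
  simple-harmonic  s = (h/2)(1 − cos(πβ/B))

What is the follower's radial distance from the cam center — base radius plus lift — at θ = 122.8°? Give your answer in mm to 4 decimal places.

seg 1 [0°–76.5°] cycloidal, h=17: full span → s += 17 → s = 17.0000
seg 2 [76.5°–161.7°] simple-harmonic, h=-10: θ=122.8° here. β=46.3, B=85.2. -10/2·(1 − cos(π·0.5434)) = -5.6800 → s = 11.3200
radial distance = base radius + s = 49 + 11.3200 = 60.3200

60.3200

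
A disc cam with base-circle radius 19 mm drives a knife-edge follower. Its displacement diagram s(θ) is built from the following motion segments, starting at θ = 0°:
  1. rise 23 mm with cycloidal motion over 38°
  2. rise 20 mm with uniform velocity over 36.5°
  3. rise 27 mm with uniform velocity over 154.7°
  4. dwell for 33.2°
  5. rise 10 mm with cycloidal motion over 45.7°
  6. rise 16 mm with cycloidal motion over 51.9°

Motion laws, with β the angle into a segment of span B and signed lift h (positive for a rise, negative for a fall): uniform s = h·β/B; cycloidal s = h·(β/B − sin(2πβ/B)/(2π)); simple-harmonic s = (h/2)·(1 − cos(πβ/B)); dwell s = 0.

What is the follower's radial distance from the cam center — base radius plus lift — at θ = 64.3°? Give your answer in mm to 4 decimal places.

seg 1 [0°–38°] cycloidal, h=23: full span → s += 23 → s = 23.0000
seg 2 [38°–74.5°] uniform, h=20: θ=64.3° here. β=26.3, B=36.5. 20·26.3/36.5 = 14.4110 → s = 37.4110
radial distance = base radius + s = 19 + 37.4110 = 56.4110

56.4110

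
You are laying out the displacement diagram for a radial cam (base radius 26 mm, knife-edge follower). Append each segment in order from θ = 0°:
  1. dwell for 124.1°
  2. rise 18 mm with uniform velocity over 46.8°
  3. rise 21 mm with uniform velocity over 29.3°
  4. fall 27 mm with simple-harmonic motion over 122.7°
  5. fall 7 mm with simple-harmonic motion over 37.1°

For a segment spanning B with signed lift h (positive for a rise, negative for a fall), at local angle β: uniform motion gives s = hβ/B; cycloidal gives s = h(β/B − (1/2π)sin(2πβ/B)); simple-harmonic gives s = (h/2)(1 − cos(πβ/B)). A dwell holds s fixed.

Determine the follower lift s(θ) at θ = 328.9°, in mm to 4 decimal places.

seg 1 [0°–124.1°] dwell: s stays 0.0000
seg 2 [124.1°–170.9°] uniform, h=18: full span → s += 18 → s = 18.0000
seg 3 [170.9°–200.2°] uniform, h=21: full span → s += 21 → s = 39.0000
seg 4 [200.2°–322.9°] simple-harmonic, h=-27: full span → s += -27 → s = 12.0000
seg 5 [322.9°–360°] simple-harmonic, h=-7: θ=328.9° here. β=6, B=37.1. -7/2·(1 − cos(π·0.1617)) = -0.4421 → s = 11.5579

11.5579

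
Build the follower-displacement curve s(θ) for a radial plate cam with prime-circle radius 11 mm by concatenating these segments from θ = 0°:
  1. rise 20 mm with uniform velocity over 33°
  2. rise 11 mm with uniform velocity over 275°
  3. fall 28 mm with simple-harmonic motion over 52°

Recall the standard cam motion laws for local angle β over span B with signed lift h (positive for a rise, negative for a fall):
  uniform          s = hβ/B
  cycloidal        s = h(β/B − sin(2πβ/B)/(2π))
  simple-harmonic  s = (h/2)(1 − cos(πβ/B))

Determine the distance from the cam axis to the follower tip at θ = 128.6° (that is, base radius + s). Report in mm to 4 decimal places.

seg 1 [0°–33°] uniform, h=20: full span → s += 20 → s = 20.0000
seg 2 [33°–308°] uniform, h=11: θ=128.6° here. β=95.6, B=275. 11·95.6/275 = 3.8240 → s = 23.8240
radial distance = base radius + s = 11 + 23.8240 = 34.8240

34.8240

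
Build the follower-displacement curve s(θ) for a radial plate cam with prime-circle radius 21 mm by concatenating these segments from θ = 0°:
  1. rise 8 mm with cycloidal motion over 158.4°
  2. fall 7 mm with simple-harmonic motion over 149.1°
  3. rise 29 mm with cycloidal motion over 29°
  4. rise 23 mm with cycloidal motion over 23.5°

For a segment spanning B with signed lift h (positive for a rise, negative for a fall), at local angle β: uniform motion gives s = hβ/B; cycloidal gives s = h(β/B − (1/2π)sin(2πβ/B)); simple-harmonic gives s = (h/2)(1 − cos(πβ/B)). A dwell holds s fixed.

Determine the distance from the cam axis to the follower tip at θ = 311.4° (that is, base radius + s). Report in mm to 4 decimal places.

seg 1 [0°–158.4°] cycloidal, h=8: full span → s += 8 → s = 8.0000
seg 2 [158.4°–307.5°] simple-harmonic, h=-7: full span → s += -7 → s = 1.0000
seg 3 [307.5°–336.5°] cycloidal, h=29: θ=311.4° here. β=3.9, B=29. 29·(0.1345 − sin(2π·0.1345)/(2π)) = 0.4478 → s = 1.4478
radial distance = base radius + s = 21 + 1.4478 = 22.4478

22.4478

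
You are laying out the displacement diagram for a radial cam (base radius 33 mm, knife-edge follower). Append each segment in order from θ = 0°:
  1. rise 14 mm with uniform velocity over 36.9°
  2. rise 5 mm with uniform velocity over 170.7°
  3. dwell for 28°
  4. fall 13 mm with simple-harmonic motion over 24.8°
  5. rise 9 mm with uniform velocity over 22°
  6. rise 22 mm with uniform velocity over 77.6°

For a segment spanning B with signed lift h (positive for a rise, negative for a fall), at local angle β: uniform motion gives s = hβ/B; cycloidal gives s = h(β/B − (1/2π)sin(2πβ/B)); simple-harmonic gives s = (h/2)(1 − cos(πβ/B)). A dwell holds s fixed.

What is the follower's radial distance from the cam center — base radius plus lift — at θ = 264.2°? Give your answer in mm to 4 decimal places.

seg 1 [0°–36.9°] uniform, h=14: full span → s += 14 → s = 14.0000
seg 2 [36.9°–207.6°] uniform, h=5: full span → s += 5 → s = 19.0000
seg 3 [207.6°–235.6°] dwell: s stays 19.0000
seg 4 [235.6°–260.4°] simple-harmonic, h=-13: full span → s += -13 → s = 6.0000
seg 5 [260.4°–282.4°] uniform, h=9: θ=264.2° here. β=3.8, B=22. 9·3.8/22 = 1.5545 → s = 7.5545
radial distance = base radius + s = 33 + 7.5545 = 40.5545

40.5545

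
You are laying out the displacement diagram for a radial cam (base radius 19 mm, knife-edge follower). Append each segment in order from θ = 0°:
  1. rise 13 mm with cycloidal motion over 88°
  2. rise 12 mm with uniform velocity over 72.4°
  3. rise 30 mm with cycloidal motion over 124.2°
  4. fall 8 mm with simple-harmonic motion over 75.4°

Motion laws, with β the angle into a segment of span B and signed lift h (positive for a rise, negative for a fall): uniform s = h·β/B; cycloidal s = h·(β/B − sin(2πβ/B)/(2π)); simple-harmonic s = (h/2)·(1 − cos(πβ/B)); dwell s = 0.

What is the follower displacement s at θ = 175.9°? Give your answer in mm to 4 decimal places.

seg 1 [0°–88°] cycloidal, h=13: full span → s += 13 → s = 13.0000
seg 2 [88°–160.4°] uniform, h=12: full span → s += 12 → s = 25.0000
seg 3 [160.4°–284.6°] cycloidal, h=30: θ=175.9° here. β=15.5, B=124.2. 30·(0.1248 − sin(2π·0.1248)/(2π)) = 0.3720 → s = 25.3720

25.3720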